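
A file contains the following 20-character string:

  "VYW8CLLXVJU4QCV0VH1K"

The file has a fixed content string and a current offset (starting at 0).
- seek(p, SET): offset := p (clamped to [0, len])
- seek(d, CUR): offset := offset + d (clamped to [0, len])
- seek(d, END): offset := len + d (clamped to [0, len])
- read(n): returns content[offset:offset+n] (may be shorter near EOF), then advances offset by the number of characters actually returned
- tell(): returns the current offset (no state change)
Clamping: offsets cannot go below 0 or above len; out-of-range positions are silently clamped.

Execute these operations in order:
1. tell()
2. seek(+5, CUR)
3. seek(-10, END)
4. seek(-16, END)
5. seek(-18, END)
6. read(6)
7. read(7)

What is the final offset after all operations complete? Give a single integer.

After 1 (tell()): offset=0
After 2 (seek(+5, CUR)): offset=5
After 3 (seek(-10, END)): offset=10
After 4 (seek(-16, END)): offset=4
After 5 (seek(-18, END)): offset=2
After 6 (read(6)): returned 'W8CLLX', offset=8
After 7 (read(7)): returned 'VJU4QCV', offset=15

Answer: 15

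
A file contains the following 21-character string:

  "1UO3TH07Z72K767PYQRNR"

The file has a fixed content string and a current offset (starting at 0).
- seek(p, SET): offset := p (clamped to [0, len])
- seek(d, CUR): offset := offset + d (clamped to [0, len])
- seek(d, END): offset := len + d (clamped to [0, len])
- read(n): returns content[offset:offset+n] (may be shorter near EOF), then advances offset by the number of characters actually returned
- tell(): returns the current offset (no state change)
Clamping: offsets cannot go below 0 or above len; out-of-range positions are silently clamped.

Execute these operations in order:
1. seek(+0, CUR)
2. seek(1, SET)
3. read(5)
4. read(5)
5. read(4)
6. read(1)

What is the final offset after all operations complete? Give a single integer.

After 1 (seek(+0, CUR)): offset=0
After 2 (seek(1, SET)): offset=1
After 3 (read(5)): returned 'UO3TH', offset=6
After 4 (read(5)): returned '07Z72', offset=11
After 5 (read(4)): returned 'K767', offset=15
After 6 (read(1)): returned 'P', offset=16

Answer: 16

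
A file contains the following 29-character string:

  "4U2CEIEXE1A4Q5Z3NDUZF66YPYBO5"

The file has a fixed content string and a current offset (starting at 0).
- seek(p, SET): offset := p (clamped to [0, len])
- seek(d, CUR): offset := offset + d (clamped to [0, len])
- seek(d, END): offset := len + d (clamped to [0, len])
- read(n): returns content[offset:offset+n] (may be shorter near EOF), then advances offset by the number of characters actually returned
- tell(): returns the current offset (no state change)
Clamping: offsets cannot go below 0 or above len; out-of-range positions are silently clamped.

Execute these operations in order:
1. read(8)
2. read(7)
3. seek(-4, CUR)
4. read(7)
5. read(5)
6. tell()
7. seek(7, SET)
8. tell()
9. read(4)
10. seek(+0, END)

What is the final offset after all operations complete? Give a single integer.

Answer: 29

Derivation:
After 1 (read(8)): returned '4U2CEIEX', offset=8
After 2 (read(7)): returned 'E1A4Q5Z', offset=15
After 3 (seek(-4, CUR)): offset=11
After 4 (read(7)): returned '4Q5Z3ND', offset=18
After 5 (read(5)): returned 'UZF66', offset=23
After 6 (tell()): offset=23
After 7 (seek(7, SET)): offset=7
After 8 (tell()): offset=7
After 9 (read(4)): returned 'XE1A', offset=11
After 10 (seek(+0, END)): offset=29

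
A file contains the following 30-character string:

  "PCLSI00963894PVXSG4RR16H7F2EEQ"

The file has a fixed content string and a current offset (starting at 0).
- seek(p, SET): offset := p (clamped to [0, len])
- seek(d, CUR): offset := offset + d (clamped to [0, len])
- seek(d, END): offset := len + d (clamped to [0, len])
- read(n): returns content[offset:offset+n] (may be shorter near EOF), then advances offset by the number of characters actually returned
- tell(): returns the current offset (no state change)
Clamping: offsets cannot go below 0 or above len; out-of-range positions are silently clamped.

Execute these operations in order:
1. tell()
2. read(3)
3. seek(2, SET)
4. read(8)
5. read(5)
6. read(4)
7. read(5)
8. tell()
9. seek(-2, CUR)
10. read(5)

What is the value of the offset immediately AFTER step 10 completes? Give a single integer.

After 1 (tell()): offset=0
After 2 (read(3)): returned 'PCL', offset=3
After 3 (seek(2, SET)): offset=2
After 4 (read(8)): returned 'LSI00963', offset=10
After 5 (read(5)): returned '894PV', offset=15
After 6 (read(4)): returned 'XSG4', offset=19
After 7 (read(5)): returned 'RR16H', offset=24
After 8 (tell()): offset=24
After 9 (seek(-2, CUR)): offset=22
After 10 (read(5)): returned '6H7F2', offset=27

Answer: 27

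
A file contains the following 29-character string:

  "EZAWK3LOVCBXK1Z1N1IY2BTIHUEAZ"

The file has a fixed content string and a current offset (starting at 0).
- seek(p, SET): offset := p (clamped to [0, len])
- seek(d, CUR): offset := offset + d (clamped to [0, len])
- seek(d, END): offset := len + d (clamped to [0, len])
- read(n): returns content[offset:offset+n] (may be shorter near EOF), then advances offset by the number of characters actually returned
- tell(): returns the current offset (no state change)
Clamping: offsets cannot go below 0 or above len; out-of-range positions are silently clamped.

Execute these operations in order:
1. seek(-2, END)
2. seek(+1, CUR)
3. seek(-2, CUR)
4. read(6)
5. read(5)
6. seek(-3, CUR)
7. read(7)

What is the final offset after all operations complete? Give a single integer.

After 1 (seek(-2, END)): offset=27
After 2 (seek(+1, CUR)): offset=28
After 3 (seek(-2, CUR)): offset=26
After 4 (read(6)): returned 'EAZ', offset=29
After 5 (read(5)): returned '', offset=29
After 6 (seek(-3, CUR)): offset=26
After 7 (read(7)): returned 'EAZ', offset=29

Answer: 29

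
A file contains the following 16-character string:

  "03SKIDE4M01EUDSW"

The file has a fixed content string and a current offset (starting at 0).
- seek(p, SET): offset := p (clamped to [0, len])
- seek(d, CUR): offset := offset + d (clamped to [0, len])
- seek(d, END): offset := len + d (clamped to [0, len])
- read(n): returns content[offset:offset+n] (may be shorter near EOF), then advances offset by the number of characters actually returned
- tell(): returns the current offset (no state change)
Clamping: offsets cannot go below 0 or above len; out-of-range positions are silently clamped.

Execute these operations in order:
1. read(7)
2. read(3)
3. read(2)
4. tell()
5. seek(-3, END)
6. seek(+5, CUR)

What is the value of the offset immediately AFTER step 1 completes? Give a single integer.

After 1 (read(7)): returned '03SKIDE', offset=7

Answer: 7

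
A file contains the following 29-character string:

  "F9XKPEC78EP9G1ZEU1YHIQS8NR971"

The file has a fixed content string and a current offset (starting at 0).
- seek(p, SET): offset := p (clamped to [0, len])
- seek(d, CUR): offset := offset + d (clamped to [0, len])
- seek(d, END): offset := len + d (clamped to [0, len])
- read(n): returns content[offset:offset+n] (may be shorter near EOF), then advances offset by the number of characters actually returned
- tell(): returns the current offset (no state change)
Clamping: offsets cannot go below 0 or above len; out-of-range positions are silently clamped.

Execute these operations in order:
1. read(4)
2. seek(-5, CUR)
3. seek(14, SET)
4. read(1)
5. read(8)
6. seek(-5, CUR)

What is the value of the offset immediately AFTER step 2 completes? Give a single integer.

After 1 (read(4)): returned 'F9XK', offset=4
After 2 (seek(-5, CUR)): offset=0

Answer: 0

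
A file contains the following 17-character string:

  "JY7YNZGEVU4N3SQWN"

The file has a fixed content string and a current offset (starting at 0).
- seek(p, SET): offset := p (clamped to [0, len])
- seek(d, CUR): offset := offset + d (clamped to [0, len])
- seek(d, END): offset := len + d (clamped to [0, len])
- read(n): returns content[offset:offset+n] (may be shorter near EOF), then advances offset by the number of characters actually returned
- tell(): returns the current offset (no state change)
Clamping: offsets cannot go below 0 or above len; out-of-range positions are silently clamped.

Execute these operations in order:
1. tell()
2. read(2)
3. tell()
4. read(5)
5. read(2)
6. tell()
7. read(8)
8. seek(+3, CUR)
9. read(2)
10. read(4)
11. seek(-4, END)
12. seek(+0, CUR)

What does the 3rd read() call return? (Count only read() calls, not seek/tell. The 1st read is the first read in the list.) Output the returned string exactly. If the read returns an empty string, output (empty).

After 1 (tell()): offset=0
After 2 (read(2)): returned 'JY', offset=2
After 3 (tell()): offset=2
After 4 (read(5)): returned '7YNZG', offset=7
After 5 (read(2)): returned 'EV', offset=9
After 6 (tell()): offset=9
After 7 (read(8)): returned 'U4N3SQWN', offset=17
After 8 (seek(+3, CUR)): offset=17
After 9 (read(2)): returned '', offset=17
After 10 (read(4)): returned '', offset=17
After 11 (seek(-4, END)): offset=13
After 12 (seek(+0, CUR)): offset=13

Answer: EV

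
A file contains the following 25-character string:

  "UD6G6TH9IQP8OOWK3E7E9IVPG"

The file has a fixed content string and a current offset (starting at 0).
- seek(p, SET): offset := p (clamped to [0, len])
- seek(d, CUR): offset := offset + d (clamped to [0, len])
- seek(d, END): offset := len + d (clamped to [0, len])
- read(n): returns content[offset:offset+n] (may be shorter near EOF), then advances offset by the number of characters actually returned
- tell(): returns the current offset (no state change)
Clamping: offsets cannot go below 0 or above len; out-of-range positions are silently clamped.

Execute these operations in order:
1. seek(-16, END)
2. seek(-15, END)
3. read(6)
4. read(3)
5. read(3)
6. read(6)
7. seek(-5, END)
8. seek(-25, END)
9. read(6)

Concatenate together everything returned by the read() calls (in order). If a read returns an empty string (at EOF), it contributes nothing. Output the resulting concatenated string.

After 1 (seek(-16, END)): offset=9
After 2 (seek(-15, END)): offset=10
After 3 (read(6)): returned 'P8OOWK', offset=16
After 4 (read(3)): returned '3E7', offset=19
After 5 (read(3)): returned 'E9I', offset=22
After 6 (read(6)): returned 'VPG', offset=25
After 7 (seek(-5, END)): offset=20
After 8 (seek(-25, END)): offset=0
After 9 (read(6)): returned 'UD6G6T', offset=6

Answer: P8OOWK3E7E9IVPGUD6G6T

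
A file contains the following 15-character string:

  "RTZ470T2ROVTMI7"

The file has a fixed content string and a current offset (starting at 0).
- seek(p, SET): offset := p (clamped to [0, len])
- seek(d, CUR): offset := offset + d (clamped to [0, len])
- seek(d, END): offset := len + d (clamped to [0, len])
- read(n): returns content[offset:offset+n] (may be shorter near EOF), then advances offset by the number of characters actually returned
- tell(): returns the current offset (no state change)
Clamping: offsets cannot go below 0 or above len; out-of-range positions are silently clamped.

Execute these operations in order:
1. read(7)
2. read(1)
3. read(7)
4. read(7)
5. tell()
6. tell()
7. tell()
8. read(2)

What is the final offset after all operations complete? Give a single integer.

After 1 (read(7)): returned 'RTZ470T', offset=7
After 2 (read(1)): returned '2', offset=8
After 3 (read(7)): returned 'ROVTMI7', offset=15
After 4 (read(7)): returned '', offset=15
After 5 (tell()): offset=15
After 6 (tell()): offset=15
After 7 (tell()): offset=15
After 8 (read(2)): returned '', offset=15

Answer: 15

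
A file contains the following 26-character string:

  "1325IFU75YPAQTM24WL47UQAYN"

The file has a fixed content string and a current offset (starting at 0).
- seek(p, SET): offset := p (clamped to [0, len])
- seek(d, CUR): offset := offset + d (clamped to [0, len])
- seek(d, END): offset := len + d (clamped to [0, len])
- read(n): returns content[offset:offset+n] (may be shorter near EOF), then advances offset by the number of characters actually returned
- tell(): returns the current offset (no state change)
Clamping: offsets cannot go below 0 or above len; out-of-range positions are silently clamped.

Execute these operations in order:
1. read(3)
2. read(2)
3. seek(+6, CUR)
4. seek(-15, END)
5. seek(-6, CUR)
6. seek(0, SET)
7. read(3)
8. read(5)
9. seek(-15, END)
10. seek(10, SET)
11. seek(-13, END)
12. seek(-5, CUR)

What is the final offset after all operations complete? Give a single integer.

After 1 (read(3)): returned '132', offset=3
After 2 (read(2)): returned '5I', offset=5
After 3 (seek(+6, CUR)): offset=11
After 4 (seek(-15, END)): offset=11
After 5 (seek(-6, CUR)): offset=5
After 6 (seek(0, SET)): offset=0
After 7 (read(3)): returned '132', offset=3
After 8 (read(5)): returned '5IFU7', offset=8
After 9 (seek(-15, END)): offset=11
After 10 (seek(10, SET)): offset=10
After 11 (seek(-13, END)): offset=13
After 12 (seek(-5, CUR)): offset=8

Answer: 8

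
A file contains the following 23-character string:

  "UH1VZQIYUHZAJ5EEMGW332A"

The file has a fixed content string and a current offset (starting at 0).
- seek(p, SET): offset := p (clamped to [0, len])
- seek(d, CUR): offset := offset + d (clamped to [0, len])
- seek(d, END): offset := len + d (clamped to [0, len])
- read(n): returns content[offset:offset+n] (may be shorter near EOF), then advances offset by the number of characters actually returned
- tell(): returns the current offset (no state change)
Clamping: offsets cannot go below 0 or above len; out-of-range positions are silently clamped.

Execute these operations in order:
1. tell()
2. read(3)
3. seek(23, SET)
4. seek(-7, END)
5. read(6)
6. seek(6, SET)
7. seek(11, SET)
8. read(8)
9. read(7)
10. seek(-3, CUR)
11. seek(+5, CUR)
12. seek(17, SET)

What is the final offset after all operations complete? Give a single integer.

Answer: 17

Derivation:
After 1 (tell()): offset=0
After 2 (read(3)): returned 'UH1', offset=3
After 3 (seek(23, SET)): offset=23
After 4 (seek(-7, END)): offset=16
After 5 (read(6)): returned 'MGW332', offset=22
After 6 (seek(6, SET)): offset=6
After 7 (seek(11, SET)): offset=11
After 8 (read(8)): returned 'AJ5EEMGW', offset=19
After 9 (read(7)): returned '332A', offset=23
After 10 (seek(-3, CUR)): offset=20
After 11 (seek(+5, CUR)): offset=23
After 12 (seek(17, SET)): offset=17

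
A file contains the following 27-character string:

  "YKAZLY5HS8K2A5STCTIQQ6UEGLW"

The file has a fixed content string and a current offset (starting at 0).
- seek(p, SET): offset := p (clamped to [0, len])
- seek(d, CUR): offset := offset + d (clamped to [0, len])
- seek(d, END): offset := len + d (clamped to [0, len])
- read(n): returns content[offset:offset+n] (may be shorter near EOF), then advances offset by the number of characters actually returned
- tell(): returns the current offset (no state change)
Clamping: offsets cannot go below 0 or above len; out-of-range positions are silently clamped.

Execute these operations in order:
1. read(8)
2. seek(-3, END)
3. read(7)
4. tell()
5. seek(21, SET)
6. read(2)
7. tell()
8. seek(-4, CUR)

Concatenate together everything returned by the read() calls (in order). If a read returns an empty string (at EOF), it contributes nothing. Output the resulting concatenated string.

After 1 (read(8)): returned 'YKAZLY5H', offset=8
After 2 (seek(-3, END)): offset=24
After 3 (read(7)): returned 'GLW', offset=27
After 4 (tell()): offset=27
After 5 (seek(21, SET)): offset=21
After 6 (read(2)): returned '6U', offset=23
After 7 (tell()): offset=23
After 8 (seek(-4, CUR)): offset=19

Answer: YKAZLY5HGLW6U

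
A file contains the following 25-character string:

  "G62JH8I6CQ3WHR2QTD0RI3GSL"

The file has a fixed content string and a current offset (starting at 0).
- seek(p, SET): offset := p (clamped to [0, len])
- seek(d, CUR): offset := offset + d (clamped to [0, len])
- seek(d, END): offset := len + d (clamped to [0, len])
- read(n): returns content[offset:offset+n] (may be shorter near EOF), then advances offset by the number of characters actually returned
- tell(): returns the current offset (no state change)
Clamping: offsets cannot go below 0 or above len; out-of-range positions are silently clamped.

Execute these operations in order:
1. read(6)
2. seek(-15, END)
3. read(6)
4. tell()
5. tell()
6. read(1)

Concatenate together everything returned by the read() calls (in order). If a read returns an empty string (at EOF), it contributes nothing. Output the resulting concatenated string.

After 1 (read(6)): returned 'G62JH8', offset=6
After 2 (seek(-15, END)): offset=10
After 3 (read(6)): returned '3WHR2Q', offset=16
After 4 (tell()): offset=16
After 5 (tell()): offset=16
After 6 (read(1)): returned 'T', offset=17

Answer: G62JH83WHR2QT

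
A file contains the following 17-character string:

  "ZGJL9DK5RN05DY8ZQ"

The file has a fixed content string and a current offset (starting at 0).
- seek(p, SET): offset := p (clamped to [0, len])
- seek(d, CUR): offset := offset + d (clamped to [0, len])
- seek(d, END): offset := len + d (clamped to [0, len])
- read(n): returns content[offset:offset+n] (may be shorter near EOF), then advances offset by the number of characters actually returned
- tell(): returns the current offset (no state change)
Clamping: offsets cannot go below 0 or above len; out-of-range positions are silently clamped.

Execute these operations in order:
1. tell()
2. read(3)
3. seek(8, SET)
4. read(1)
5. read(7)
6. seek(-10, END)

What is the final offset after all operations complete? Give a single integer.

After 1 (tell()): offset=0
After 2 (read(3)): returned 'ZGJ', offset=3
After 3 (seek(8, SET)): offset=8
After 4 (read(1)): returned 'R', offset=9
After 5 (read(7)): returned 'N05DY8Z', offset=16
After 6 (seek(-10, END)): offset=7

Answer: 7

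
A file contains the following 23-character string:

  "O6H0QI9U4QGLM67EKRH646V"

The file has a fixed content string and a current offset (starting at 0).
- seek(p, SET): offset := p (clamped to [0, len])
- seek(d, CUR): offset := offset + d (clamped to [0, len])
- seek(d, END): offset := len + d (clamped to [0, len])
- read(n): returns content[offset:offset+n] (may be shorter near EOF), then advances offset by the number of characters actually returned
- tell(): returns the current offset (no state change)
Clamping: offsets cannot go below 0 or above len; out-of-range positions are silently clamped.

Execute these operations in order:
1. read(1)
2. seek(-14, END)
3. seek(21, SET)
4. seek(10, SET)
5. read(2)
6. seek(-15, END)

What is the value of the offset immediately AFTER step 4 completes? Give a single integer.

After 1 (read(1)): returned 'O', offset=1
After 2 (seek(-14, END)): offset=9
After 3 (seek(21, SET)): offset=21
After 4 (seek(10, SET)): offset=10

Answer: 10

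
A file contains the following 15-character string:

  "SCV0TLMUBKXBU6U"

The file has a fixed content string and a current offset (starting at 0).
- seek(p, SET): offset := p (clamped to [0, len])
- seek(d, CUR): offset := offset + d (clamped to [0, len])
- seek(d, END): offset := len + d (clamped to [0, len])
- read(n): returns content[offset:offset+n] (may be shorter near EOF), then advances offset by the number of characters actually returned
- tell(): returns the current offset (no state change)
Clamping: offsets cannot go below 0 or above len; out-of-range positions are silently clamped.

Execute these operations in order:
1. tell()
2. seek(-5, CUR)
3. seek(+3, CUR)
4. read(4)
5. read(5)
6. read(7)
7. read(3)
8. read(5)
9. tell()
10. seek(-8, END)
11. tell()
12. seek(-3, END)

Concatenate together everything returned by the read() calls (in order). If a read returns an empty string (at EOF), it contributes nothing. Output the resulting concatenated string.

After 1 (tell()): offset=0
After 2 (seek(-5, CUR)): offset=0
After 3 (seek(+3, CUR)): offset=3
After 4 (read(4)): returned '0TLM', offset=7
After 5 (read(5)): returned 'UBKXB', offset=12
After 6 (read(7)): returned 'U6U', offset=15
After 7 (read(3)): returned '', offset=15
After 8 (read(5)): returned '', offset=15
After 9 (tell()): offset=15
After 10 (seek(-8, END)): offset=7
After 11 (tell()): offset=7
After 12 (seek(-3, END)): offset=12

Answer: 0TLMUBKXBU6U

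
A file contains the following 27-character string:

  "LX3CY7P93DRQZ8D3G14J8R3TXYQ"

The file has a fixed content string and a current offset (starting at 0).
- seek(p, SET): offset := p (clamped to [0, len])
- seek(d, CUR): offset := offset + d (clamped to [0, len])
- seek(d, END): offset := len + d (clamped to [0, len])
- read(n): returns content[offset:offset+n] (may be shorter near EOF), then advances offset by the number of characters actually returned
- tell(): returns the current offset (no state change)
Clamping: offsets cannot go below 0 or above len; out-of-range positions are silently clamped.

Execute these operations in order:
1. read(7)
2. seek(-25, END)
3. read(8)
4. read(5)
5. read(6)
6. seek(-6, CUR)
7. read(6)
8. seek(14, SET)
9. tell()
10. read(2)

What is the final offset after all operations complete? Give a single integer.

After 1 (read(7)): returned 'LX3CY7P', offset=7
After 2 (seek(-25, END)): offset=2
After 3 (read(8)): returned '3CY7P93D', offset=10
After 4 (read(5)): returned 'RQZ8D', offset=15
After 5 (read(6)): returned '3G14J8', offset=21
After 6 (seek(-6, CUR)): offset=15
After 7 (read(6)): returned '3G14J8', offset=21
After 8 (seek(14, SET)): offset=14
After 9 (tell()): offset=14
After 10 (read(2)): returned 'D3', offset=16

Answer: 16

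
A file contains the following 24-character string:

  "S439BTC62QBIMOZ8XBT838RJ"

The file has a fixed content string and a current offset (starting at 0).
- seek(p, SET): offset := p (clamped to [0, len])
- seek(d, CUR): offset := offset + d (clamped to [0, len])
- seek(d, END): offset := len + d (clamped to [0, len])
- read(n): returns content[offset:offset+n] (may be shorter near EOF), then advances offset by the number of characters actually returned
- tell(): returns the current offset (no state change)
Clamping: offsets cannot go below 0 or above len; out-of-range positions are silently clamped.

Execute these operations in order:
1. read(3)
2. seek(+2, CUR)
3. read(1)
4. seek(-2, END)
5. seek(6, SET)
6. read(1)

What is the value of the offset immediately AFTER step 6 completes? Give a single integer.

After 1 (read(3)): returned 'S43', offset=3
After 2 (seek(+2, CUR)): offset=5
After 3 (read(1)): returned 'T', offset=6
After 4 (seek(-2, END)): offset=22
After 5 (seek(6, SET)): offset=6
After 6 (read(1)): returned 'C', offset=7

Answer: 7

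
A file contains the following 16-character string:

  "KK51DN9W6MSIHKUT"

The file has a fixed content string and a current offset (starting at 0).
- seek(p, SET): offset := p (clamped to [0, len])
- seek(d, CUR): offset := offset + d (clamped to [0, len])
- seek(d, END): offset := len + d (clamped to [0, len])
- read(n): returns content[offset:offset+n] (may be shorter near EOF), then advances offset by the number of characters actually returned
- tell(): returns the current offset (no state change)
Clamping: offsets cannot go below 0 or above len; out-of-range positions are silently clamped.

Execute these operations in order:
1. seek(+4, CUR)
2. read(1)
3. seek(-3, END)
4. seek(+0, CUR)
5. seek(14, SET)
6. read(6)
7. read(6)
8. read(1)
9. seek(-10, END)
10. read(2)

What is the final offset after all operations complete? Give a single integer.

Answer: 8

Derivation:
After 1 (seek(+4, CUR)): offset=4
After 2 (read(1)): returned 'D', offset=5
After 3 (seek(-3, END)): offset=13
After 4 (seek(+0, CUR)): offset=13
After 5 (seek(14, SET)): offset=14
After 6 (read(6)): returned 'UT', offset=16
After 7 (read(6)): returned '', offset=16
After 8 (read(1)): returned '', offset=16
After 9 (seek(-10, END)): offset=6
After 10 (read(2)): returned '9W', offset=8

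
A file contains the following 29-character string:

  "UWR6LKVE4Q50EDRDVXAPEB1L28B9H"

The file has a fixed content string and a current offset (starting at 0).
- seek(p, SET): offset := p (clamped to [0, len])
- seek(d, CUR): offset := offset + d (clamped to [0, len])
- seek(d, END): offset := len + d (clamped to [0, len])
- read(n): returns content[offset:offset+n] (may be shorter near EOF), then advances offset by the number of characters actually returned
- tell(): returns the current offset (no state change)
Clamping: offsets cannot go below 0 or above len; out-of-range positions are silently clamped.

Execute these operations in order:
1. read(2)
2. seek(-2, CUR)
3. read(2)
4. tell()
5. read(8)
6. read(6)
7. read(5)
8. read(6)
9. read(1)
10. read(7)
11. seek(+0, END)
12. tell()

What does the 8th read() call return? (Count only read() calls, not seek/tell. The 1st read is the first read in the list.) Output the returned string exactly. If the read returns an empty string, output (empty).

Answer: H

Derivation:
After 1 (read(2)): returned 'UW', offset=2
After 2 (seek(-2, CUR)): offset=0
After 3 (read(2)): returned 'UW', offset=2
After 4 (tell()): offset=2
After 5 (read(8)): returned 'R6LKVE4Q', offset=10
After 6 (read(6)): returned '50EDRD', offset=16
After 7 (read(5)): returned 'VXAPE', offset=21
After 8 (read(6)): returned 'B1L28B', offset=27
After 9 (read(1)): returned '9', offset=28
After 10 (read(7)): returned 'H', offset=29
After 11 (seek(+0, END)): offset=29
After 12 (tell()): offset=29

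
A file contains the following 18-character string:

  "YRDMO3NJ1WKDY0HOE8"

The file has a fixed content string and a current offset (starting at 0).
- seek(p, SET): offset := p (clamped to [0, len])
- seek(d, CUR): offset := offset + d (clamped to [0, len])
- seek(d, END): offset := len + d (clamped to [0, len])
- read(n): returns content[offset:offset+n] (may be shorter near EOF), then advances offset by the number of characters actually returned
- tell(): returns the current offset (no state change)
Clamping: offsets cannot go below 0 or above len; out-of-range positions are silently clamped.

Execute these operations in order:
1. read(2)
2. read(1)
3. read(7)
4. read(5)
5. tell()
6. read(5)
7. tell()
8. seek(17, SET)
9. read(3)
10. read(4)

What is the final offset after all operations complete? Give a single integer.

Answer: 18

Derivation:
After 1 (read(2)): returned 'YR', offset=2
After 2 (read(1)): returned 'D', offset=3
After 3 (read(7)): returned 'MO3NJ1W', offset=10
After 4 (read(5)): returned 'KDY0H', offset=15
After 5 (tell()): offset=15
After 6 (read(5)): returned 'OE8', offset=18
After 7 (tell()): offset=18
After 8 (seek(17, SET)): offset=17
After 9 (read(3)): returned '8', offset=18
After 10 (read(4)): returned '', offset=18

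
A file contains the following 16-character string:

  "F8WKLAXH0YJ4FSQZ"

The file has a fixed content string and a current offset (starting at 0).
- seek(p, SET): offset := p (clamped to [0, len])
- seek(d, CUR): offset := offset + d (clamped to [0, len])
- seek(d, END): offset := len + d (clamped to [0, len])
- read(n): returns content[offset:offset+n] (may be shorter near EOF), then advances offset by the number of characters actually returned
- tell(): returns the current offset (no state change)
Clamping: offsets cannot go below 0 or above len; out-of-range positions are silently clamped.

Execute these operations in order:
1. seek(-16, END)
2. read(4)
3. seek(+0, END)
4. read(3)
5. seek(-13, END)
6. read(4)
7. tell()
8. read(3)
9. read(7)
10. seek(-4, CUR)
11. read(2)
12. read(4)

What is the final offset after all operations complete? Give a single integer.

After 1 (seek(-16, END)): offset=0
After 2 (read(4)): returned 'F8WK', offset=4
After 3 (seek(+0, END)): offset=16
After 4 (read(3)): returned '', offset=16
After 5 (seek(-13, END)): offset=3
After 6 (read(4)): returned 'KLAX', offset=7
After 7 (tell()): offset=7
After 8 (read(3)): returned 'H0Y', offset=10
After 9 (read(7)): returned 'J4FSQZ', offset=16
After 10 (seek(-4, CUR)): offset=12
After 11 (read(2)): returned 'FS', offset=14
After 12 (read(4)): returned 'QZ', offset=16

Answer: 16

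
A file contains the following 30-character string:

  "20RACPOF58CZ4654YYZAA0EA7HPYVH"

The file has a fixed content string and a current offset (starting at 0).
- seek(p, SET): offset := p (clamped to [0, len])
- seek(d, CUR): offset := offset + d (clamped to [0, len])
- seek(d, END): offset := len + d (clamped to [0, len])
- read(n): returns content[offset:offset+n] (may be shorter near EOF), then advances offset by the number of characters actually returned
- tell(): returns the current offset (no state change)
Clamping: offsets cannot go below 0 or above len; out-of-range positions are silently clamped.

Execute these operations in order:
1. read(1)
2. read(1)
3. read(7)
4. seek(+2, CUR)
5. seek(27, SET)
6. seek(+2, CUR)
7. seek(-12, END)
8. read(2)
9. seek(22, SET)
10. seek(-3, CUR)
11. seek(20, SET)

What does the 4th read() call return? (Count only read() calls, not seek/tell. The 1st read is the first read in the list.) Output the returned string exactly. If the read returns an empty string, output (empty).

Answer: ZA

Derivation:
After 1 (read(1)): returned '2', offset=1
After 2 (read(1)): returned '0', offset=2
After 3 (read(7)): returned 'RACPOF5', offset=9
After 4 (seek(+2, CUR)): offset=11
After 5 (seek(27, SET)): offset=27
After 6 (seek(+2, CUR)): offset=29
After 7 (seek(-12, END)): offset=18
After 8 (read(2)): returned 'ZA', offset=20
After 9 (seek(22, SET)): offset=22
After 10 (seek(-3, CUR)): offset=19
After 11 (seek(20, SET)): offset=20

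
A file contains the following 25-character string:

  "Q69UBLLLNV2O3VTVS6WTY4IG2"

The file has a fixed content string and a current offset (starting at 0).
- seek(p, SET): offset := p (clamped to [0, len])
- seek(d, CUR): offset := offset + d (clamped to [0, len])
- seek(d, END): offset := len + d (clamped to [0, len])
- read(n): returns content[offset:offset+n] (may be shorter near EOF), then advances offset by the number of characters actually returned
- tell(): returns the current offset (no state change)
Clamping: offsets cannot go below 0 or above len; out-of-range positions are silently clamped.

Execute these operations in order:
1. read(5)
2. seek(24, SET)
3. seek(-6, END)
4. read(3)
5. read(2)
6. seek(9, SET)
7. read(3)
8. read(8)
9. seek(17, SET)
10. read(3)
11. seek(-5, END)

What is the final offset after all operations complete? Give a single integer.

Answer: 20

Derivation:
After 1 (read(5)): returned 'Q69UB', offset=5
After 2 (seek(24, SET)): offset=24
After 3 (seek(-6, END)): offset=19
After 4 (read(3)): returned 'TY4', offset=22
After 5 (read(2)): returned 'IG', offset=24
After 6 (seek(9, SET)): offset=9
After 7 (read(3)): returned 'V2O', offset=12
After 8 (read(8)): returned '3VTVS6WT', offset=20
After 9 (seek(17, SET)): offset=17
After 10 (read(3)): returned '6WT', offset=20
After 11 (seek(-5, END)): offset=20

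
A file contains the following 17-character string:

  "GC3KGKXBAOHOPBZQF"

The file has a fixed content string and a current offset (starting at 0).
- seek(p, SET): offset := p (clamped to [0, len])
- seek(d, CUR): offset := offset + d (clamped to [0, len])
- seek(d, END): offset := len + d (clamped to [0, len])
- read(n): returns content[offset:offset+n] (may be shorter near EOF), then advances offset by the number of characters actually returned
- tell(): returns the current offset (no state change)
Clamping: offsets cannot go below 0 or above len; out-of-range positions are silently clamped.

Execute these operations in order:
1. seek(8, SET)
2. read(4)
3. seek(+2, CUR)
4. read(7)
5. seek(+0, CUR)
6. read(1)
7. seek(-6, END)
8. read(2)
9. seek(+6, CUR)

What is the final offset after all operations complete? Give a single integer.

After 1 (seek(8, SET)): offset=8
After 2 (read(4)): returned 'AOHO', offset=12
After 3 (seek(+2, CUR)): offset=14
After 4 (read(7)): returned 'ZQF', offset=17
After 5 (seek(+0, CUR)): offset=17
After 6 (read(1)): returned '', offset=17
After 7 (seek(-6, END)): offset=11
After 8 (read(2)): returned 'OP', offset=13
After 9 (seek(+6, CUR)): offset=17

Answer: 17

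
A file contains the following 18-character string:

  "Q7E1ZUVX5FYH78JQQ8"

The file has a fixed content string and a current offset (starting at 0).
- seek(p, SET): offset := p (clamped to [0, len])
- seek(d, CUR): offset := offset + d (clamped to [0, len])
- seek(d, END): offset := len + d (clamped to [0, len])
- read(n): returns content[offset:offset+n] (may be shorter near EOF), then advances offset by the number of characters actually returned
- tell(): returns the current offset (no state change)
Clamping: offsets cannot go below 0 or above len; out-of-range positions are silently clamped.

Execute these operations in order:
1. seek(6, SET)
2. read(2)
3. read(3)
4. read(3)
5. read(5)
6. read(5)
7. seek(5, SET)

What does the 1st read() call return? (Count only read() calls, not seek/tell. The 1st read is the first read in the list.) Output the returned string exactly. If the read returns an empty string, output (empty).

After 1 (seek(6, SET)): offset=6
After 2 (read(2)): returned 'VX', offset=8
After 3 (read(3)): returned '5FY', offset=11
After 4 (read(3)): returned 'H78', offset=14
After 5 (read(5)): returned 'JQQ8', offset=18
After 6 (read(5)): returned '', offset=18
After 7 (seek(5, SET)): offset=5

Answer: VX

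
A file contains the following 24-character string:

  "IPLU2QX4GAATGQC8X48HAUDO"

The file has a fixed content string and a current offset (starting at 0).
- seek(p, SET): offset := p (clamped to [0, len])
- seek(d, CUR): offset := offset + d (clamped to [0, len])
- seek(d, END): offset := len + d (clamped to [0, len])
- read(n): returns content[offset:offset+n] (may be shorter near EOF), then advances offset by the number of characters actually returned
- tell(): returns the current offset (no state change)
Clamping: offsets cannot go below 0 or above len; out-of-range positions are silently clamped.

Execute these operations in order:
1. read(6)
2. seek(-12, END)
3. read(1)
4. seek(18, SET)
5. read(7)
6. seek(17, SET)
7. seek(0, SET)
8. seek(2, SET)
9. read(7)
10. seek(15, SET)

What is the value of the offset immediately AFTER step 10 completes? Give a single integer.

Answer: 15

Derivation:
After 1 (read(6)): returned 'IPLU2Q', offset=6
After 2 (seek(-12, END)): offset=12
After 3 (read(1)): returned 'G', offset=13
After 4 (seek(18, SET)): offset=18
After 5 (read(7)): returned '8HAUDO', offset=24
After 6 (seek(17, SET)): offset=17
After 7 (seek(0, SET)): offset=0
After 8 (seek(2, SET)): offset=2
After 9 (read(7)): returned 'LU2QX4G', offset=9
After 10 (seek(15, SET)): offset=15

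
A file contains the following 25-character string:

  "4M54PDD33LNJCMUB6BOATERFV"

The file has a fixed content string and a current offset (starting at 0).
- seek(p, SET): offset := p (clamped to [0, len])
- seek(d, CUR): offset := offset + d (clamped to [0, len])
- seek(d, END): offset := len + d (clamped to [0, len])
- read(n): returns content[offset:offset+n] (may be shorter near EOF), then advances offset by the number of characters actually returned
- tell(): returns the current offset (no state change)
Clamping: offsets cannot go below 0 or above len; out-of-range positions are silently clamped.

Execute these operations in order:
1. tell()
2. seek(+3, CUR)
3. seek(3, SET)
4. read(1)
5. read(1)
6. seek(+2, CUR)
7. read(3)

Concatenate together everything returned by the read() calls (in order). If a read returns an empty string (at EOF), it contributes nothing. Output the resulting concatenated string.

Answer: 4P33L

Derivation:
After 1 (tell()): offset=0
After 2 (seek(+3, CUR)): offset=3
After 3 (seek(3, SET)): offset=3
After 4 (read(1)): returned '4', offset=4
After 5 (read(1)): returned 'P', offset=5
After 6 (seek(+2, CUR)): offset=7
After 7 (read(3)): returned '33L', offset=10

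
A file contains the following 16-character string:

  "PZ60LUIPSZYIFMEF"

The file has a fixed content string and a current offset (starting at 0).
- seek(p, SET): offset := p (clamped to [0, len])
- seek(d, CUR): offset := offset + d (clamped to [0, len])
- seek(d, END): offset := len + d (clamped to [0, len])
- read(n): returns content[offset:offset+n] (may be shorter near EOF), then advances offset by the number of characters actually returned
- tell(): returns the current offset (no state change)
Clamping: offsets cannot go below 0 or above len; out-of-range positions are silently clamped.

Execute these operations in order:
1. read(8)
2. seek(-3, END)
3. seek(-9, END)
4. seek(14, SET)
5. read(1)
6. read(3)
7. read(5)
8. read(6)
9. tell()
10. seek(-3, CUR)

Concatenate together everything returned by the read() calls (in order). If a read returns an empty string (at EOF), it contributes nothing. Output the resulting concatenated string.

Answer: PZ60LUIPEF

Derivation:
After 1 (read(8)): returned 'PZ60LUIP', offset=8
After 2 (seek(-3, END)): offset=13
After 3 (seek(-9, END)): offset=7
After 4 (seek(14, SET)): offset=14
After 5 (read(1)): returned 'E', offset=15
After 6 (read(3)): returned 'F', offset=16
After 7 (read(5)): returned '', offset=16
After 8 (read(6)): returned '', offset=16
After 9 (tell()): offset=16
After 10 (seek(-3, CUR)): offset=13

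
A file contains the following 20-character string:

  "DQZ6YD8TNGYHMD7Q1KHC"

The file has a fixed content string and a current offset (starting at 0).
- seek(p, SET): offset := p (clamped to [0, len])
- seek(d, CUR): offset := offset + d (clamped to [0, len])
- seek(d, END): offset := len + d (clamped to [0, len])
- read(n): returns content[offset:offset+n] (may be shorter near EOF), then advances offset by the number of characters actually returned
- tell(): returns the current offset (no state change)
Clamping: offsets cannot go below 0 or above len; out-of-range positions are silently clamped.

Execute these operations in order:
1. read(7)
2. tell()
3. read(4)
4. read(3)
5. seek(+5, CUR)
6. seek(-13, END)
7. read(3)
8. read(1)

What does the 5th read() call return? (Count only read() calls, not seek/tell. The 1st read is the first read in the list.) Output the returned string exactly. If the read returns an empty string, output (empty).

Answer: Y

Derivation:
After 1 (read(7)): returned 'DQZ6YD8', offset=7
After 2 (tell()): offset=7
After 3 (read(4)): returned 'TNGY', offset=11
After 4 (read(3)): returned 'HMD', offset=14
After 5 (seek(+5, CUR)): offset=19
After 6 (seek(-13, END)): offset=7
After 7 (read(3)): returned 'TNG', offset=10
After 8 (read(1)): returned 'Y', offset=11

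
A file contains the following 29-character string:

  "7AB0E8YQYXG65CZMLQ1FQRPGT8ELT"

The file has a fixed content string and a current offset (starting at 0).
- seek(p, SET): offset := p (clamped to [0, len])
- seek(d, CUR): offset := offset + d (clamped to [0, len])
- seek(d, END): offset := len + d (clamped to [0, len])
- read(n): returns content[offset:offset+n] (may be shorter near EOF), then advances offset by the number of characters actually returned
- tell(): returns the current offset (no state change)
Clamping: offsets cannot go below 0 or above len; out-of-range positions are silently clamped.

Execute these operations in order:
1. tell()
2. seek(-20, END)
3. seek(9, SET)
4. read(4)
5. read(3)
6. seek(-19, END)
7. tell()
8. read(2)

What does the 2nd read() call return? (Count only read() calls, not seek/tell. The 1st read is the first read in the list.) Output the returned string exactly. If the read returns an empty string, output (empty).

After 1 (tell()): offset=0
After 2 (seek(-20, END)): offset=9
After 3 (seek(9, SET)): offset=9
After 4 (read(4)): returned 'XG65', offset=13
After 5 (read(3)): returned 'CZM', offset=16
After 6 (seek(-19, END)): offset=10
After 7 (tell()): offset=10
After 8 (read(2)): returned 'G6', offset=12

Answer: CZM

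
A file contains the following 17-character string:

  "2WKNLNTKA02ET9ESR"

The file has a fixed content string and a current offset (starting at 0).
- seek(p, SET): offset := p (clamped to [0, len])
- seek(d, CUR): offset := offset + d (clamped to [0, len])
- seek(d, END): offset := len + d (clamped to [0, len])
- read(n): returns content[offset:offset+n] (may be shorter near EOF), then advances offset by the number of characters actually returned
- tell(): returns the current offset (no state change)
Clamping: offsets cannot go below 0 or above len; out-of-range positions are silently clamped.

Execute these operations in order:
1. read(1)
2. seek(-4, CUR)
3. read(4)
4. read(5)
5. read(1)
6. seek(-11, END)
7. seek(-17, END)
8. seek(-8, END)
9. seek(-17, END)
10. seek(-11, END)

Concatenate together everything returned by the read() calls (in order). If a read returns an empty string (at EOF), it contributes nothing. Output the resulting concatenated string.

After 1 (read(1)): returned '2', offset=1
After 2 (seek(-4, CUR)): offset=0
After 3 (read(4)): returned '2WKN', offset=4
After 4 (read(5)): returned 'LNTKA', offset=9
After 5 (read(1)): returned '0', offset=10
After 6 (seek(-11, END)): offset=6
After 7 (seek(-17, END)): offset=0
After 8 (seek(-8, END)): offset=9
After 9 (seek(-17, END)): offset=0
After 10 (seek(-11, END)): offset=6

Answer: 22WKNLNTKA0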